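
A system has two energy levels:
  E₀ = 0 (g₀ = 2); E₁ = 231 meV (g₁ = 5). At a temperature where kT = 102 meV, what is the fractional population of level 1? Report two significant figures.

Eᵢ/kT = 0, 2.265.
Z = Σ gᵢe^(−Eᵢ/kT) = 2·e^(−0) + 5·e^(−2.265) = 2.000 + 0.5192 = 2.519.
P₁ = g₁ e^(−E₁/kT) / Z = 0.5192/2.519 = 0.21.

0.21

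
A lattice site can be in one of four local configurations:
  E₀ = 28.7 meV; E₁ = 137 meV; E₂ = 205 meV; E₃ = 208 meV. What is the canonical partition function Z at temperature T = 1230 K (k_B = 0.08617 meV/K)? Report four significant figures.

Z = 1.322

k_BT = 0.08617 × 1230 K = 105.989 meV.
Eᵢ/kT = 0.270783, 1.29259, 1.93416, 1.96247.
Z = Σ e^(−Eᵢ/kT) = e^(−0.270783) + e^(−1.29259) + e^(−1.93416) + e^(−1.96247) = 0.762782 + 0.274559 + 0.144546 + 0.140511 = 1.32240.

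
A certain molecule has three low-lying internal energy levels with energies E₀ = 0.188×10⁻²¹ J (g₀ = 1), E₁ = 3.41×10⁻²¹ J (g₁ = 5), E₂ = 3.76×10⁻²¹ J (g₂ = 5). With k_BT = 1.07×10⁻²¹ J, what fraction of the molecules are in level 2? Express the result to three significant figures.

0.125

Eᵢ/kT = 0.17570, 3.1869, 3.5140.
Z = Σ gᵢe^(−Eᵢ/kT) = 1·e^(−0.17570) + 5·e^(−3.1869) + 5·e^(−3.5140) = 0.83887 + 0.20650 + 0.14889 = 1.1943.
P₂ = g₂ e^(−E₂/kT) / Z = 0.14889/1.1943 = 0.125.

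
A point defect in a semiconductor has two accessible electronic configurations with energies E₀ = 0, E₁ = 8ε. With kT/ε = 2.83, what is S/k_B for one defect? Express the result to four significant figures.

0.2155

Eᵢ/kT = 0, 2.82686.
Z = Σ e^(−Eᵢ/kT) = e^(−0) + e^(−2.82686) = 1.00000 + 0.0591984 = 1.05920.
⟨E⟩ = Σ EᵢPᵢ = 0.447118 ε.
S/k_B = ln Z + ⟨E⟩/kT = ln(1.05920) + 0.447118/2.83 = 0.0575139 + 0.157992 = 0.2155.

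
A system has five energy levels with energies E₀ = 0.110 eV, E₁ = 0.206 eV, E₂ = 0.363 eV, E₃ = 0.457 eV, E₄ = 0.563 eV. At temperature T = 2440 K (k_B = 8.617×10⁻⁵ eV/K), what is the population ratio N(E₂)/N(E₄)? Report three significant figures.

k_BT = 8.617×10⁻⁵ × 2440 K = 0.21025 eV.
n₂/n₄ = exp[−(E₂−E₄)/kT] = exp(−(-0.200 eV)/(0.21025 eV)) = exp(0.95125) = 2.59.

2.59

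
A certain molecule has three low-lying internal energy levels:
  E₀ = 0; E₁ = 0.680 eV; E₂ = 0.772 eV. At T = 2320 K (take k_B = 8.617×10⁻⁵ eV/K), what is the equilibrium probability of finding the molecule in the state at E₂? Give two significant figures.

k_BT = 8.617×10⁻⁵ × 2320 K = 0.1999 eV.
Eᵢ/kT = 0, 3.402, 3.862.
Z = Σ e^(−Eᵢ/kT) = e^(−0) + e^(−3.402) + e^(−3.862) = 1.000 + 0.03331 + 0.02103 = 1.054.
P₂ = e^(−E₂/kT) / Z = 0.02103/1.054 = 0.020.

0.020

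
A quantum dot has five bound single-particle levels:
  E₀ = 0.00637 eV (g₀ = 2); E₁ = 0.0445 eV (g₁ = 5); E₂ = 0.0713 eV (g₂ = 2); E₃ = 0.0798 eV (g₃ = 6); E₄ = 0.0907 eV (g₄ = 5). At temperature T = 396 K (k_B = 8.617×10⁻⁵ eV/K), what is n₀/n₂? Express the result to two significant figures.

k_BT = 8.617×10⁻⁵ × 396 K = 0.03412 eV.
n₀/n₂ = (g₀/g₂) exp[−(E₀−E₂)/kT] = (2/2) × exp(−(-0.06493 eV)/(0.03412 eV)) = (2/2) × exp(1.903) = 6.7.

6.7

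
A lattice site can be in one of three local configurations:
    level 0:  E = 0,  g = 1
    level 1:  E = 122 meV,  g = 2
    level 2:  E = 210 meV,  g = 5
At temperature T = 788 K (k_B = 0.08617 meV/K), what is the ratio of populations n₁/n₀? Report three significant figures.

k_BT = 0.08617 × 788 K = 67.902 meV.
n₁/n₀ = (g₁/g₀) exp[−(E₁−E₀)/kT] = (2/1) × exp(−(122 meV)/(67.902 meV)) = (2/1) × exp(-1.7967) = 0.332.

0.332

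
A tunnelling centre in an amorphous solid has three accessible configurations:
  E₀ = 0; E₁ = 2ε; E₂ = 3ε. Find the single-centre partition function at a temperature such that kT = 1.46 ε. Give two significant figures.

Eᵢ/kT = 0, 1.370, 2.055.
Z = Σ e^(−Eᵢ/kT) = e^(−0) + e^(−1.370) + e^(−2.055) = 1.000 + 0.2541 + 0.1281 = 1.382.

Z = 1.4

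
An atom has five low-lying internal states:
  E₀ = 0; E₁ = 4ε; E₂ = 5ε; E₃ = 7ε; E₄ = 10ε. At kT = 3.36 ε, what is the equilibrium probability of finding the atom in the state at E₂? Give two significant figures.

Eᵢ/kT = 0, 1.190, 1.488, 2.083, 2.976.
Z = Σ e^(−Eᵢ/kT) = e^(−0) + e^(−1.190) + e^(−1.488) + e^(−2.083) + e^(−2.976) = 1.000 + 0.3042 + 0.2258 + 0.1246 + 0.05100 = 1.706.
P₂ = e^(−E₂/kT) / Z = 0.2258/1.706 = 0.13.

0.13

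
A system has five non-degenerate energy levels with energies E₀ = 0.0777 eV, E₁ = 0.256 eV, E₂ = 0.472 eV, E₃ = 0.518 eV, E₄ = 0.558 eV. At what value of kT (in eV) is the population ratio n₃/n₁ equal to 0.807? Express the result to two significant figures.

n₃/n₁ = exp[−(E₃−E₁)/kT] = 0.807.
⇒ (E₃−E₁)/kT = ln(1/0.807) = ln(1.239) = 0.2143.
kT = 0.262 eV / 0.2143 = 1.2 eV.

1.2 eV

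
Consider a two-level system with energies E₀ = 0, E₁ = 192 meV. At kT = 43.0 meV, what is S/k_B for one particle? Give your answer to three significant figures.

0.0622

Eᵢ/kT = 0, 4.4651.
Z = Σ e^(−Eᵢ/kT) = e^(−0) + e^(−4.4651) = 1.0000 + 0.011504 = 1.0115.
⟨E⟩ = Σ EᵢPᵢ = 2.1837 meV.
S/k_B = ln Z + ⟨E⟩/kT = ln(1.0115) + 2.1837/43.0 = 0.011434 + 0.050784 = 0.0622.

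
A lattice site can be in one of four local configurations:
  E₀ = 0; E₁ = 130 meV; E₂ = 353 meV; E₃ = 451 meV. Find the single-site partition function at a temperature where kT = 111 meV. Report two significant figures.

Eᵢ/kT = 0, 1.171, 3.180, 4.063.
Z = Σ e^(−Eᵢ/kT) = e^(−0) + e^(−1.171) + e^(−3.180) + e^(−4.063) = 1.000 + 0.3101 + 0.04159 + 0.01720 = 1.369.

Z = 1.4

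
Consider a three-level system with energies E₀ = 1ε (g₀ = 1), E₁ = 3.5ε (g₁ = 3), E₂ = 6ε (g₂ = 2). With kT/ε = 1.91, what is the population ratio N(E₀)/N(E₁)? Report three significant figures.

n₀/n₁ = (g₀/g₁) exp[−(E₀−E₁)/kT] = (1/3) × exp(−(-2.5ε)/(1.91ε)) = (1/3) × exp(1.3089) = 1.23.

1.23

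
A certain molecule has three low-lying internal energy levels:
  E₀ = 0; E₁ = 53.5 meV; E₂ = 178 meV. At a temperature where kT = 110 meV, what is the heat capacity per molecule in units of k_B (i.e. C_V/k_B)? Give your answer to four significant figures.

Eᵢ/kT = 0, 0.486364, 1.61818.
Z = Σ e^(−Eᵢ/kT) = e^(−0) + e^(−0.486364) + e^(−1.61818) = 1.00000 + 0.614858 + 0.198259 = 1.81312.
⟨E⟩ = 37.6064 meV, ⟨E²⟩ = 4435.18 meV².
C_V/k_B = (⟨E²⟩ − ⟨E⟩²)/(kT)² = (4435.18 − 1414.24)/12100.0 = 0.2497.

0.2497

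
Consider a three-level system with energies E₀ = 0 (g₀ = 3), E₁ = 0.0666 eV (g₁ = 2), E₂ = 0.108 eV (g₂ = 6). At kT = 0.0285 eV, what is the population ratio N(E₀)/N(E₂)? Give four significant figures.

22.12

n₀/n₂ = (g₀/g₂) exp[−(E₀−E₂)/kT] = (3/6) × exp(−(-0.108 eV)/(0.0285 eV)) = (3/6) × exp(3.78947) = 22.12.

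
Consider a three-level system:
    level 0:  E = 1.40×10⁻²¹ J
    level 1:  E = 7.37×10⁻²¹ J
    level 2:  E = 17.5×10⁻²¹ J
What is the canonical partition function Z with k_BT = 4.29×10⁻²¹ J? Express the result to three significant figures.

Z = 0.918

Eᵢ/kT = 0.32634, 1.7179, 4.0793.
Z = Σ e^(−Eᵢ/kT) = e^(−0.32634) + e^(−1.7179) + e^(−4.0793) = 0.72156 + 0.17944 + 0.016919 = 0.91792.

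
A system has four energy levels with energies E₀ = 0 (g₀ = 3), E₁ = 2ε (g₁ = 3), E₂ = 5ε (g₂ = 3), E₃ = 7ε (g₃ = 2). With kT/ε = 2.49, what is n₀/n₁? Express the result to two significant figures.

n₀/n₁ = (g₀/g₁) exp[−(E₀−E₁)/kT] = (3/3) × exp(−(-2ε)/(2.49ε)) = (3/3) × exp(0.8032) = 2.2.

2.2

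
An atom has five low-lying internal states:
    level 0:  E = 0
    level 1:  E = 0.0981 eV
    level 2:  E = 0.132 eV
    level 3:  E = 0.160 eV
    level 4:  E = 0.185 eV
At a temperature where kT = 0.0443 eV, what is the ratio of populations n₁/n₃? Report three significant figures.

n₁/n₃ = exp[−(E₁−E₃)/kT] = exp(−(-0.0619 eV)/(0.0443 eV)) = exp(1.3973) = 4.04.

4.04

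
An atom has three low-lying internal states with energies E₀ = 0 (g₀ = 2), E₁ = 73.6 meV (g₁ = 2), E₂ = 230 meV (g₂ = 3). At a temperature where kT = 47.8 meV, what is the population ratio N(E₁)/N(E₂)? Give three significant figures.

n₁/n₂ = (g₁/g₂) exp[−(E₁−E₂)/kT] = (2/3) × exp(−(-156.4 meV)/(47.8 meV)) = (2/3) × exp(3.2720) = 17.6.

17.6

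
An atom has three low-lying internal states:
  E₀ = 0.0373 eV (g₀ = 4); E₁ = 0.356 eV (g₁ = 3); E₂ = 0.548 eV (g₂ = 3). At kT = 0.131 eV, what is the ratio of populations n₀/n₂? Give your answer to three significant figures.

65.8

n₀/n₂ = (g₀/g₂) exp[−(E₀−E₂)/kT] = (4/3) × exp(−(-0.5107 eV)/(0.131 eV)) = (4/3) × exp(3.8985) = 65.8.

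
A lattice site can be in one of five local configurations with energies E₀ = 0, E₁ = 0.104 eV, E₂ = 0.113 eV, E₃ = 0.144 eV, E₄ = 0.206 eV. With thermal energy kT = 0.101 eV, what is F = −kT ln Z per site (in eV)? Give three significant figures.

Eᵢ/kT = 0, 1.0297, 1.1188, 1.4257, 2.0396.
Z = Σ e^(−Eᵢ/kT) = e^(−0) + e^(−1.0297) + e^(−1.1188) + e^(−1.4257) + e^(−2.0396) = 1.0000 + 0.35711 + 0.32667 + 0.24034 + 0.13008 = 2.0542.
F = −kT ln Z = −0.101 × ln(2.0542) = −0.101 × 0.71989 = -0.0727 eV.

-0.0727 eV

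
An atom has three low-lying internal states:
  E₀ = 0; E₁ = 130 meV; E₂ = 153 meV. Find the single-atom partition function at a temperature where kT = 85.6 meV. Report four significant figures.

Eᵢ/kT = 0, 1.51869, 1.78738.
Z = Σ e^(−Eᵢ/kT) = e^(−0) + e^(−1.51869) + e^(−1.78738) = 1.00000 + 0.218999 + 0.167398 = 1.38640.

Z = 1.386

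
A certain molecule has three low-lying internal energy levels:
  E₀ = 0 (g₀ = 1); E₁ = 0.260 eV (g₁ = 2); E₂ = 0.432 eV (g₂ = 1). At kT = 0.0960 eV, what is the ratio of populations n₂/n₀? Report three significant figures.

n₂/n₀ = (g₂/g₀) exp[−(E₂−E₀)/kT] = (1/1) × exp(−(0.432 eV)/(0.0960 eV)) = (1/1) × exp(-4.5000) = 0.0111.

0.0111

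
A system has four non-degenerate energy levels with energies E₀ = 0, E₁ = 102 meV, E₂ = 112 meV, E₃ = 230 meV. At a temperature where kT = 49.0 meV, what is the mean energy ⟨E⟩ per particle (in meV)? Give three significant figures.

Eᵢ/kT = 0, 2.0816, 2.2857, 4.6939.
Z = Σ e^(−Eᵢ/kT) = e^(−0) + e^(−2.0816) + e^(−2.2857) + e^(−4.6939) = 1.0000 + 0.12473 + 0.10170 + 0.0091509 = 1.2356.
⟨E⟩ = Σ Eᵢ e^(−Eᵢ/kT) / Z = (0·1.0000 + 102·0.12473 + 112·0.10170 + 230·0.0091509) / 1.2356 = 21.2 meV.

21.2 meV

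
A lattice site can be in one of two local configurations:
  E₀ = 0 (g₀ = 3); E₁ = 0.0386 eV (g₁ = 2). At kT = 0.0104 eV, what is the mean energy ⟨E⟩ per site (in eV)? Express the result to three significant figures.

Eᵢ/kT = 0, 3.7115.
Z = Σ gᵢe^(−Eᵢ/kT) = 3·e^(−0) + 2·e^(−3.7115) = 3.0000 + 0.048882 = 3.0489.
⟨E⟩ = Σ Eᵢ gᵢe^(−Eᵢ/kT) / Z = (0·3.0000 + 0.0386·0.048882) / 3.0489 = 0.000619 eV.

0.000619 eV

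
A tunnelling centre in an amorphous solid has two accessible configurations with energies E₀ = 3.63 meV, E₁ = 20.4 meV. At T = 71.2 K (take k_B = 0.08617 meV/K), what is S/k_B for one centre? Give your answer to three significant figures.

0.230

k_BT = 0.08617 × 71.2 K = 6.1353 meV.
Eᵢ/kT = 0.59166, 3.3250.
Z = Σ e^(−Eᵢ/kT) = e^(−0.59166) + e^(−3.3250) = 0.55341 + 0.035973 = 0.58938.
⟨E⟩ = Σ EᵢPᵢ = 4.6536 meV.
S/k_B = ln Z + ⟨E⟩/kT = ln(0.58938) + 4.6536/6.1353 = -0.52868 + 0.75850 = 0.230.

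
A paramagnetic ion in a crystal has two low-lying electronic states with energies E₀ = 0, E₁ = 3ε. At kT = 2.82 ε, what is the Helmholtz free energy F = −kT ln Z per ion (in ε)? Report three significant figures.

Eᵢ/kT = 0, 1.0638.
Z = Σ e^(−Eᵢ/kT) = e^(−0) + e^(−1.0638) = 1.0000 + 0.34514 = 1.3451.
F = −kT ln Z = −2.82 × ln(1.3451) = −2.82 × 0.29647 = -0.836 ε.

-0.836 ε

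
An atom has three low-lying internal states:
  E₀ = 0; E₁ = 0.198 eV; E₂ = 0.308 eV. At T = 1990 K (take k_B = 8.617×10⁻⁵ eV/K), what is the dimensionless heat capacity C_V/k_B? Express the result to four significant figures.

k_BT = 8.617×10⁻⁵ × 1990 K = 0.171478 eV.
Eᵢ/kT = 0, 1.15467, 1.79615.
Z = Σ e^(−Eᵢ/kT) = e^(−0) + e^(−1.15467) + e^(−1.79615) = 1.00000 + 0.315162 + 0.165937 = 1.48110.
⟨E⟩ = 0.0766394 eV, ⟨E²⟩ = 0.0189704 eV².
C_V/k_B = (⟨E²⟩ − ⟨E⟩²)/(kT)² = (0.0189704 − 0.00587360)/0.0294047 = 0.4454.

0.4454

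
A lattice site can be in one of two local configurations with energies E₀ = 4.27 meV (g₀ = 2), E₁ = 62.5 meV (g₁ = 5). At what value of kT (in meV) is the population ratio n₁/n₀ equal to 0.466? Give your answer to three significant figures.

34.7 meV

n₁/n₀ = (g₁/g₀) exp[−(E₁−E₀)/kT] = 0.466.
⇒ (E₁−E₀)/kT = ln((5/2)/0.466) = ln(5.3648) = 1.6799.
kT = 58.23 meV / 1.6799 = 34.7 meV.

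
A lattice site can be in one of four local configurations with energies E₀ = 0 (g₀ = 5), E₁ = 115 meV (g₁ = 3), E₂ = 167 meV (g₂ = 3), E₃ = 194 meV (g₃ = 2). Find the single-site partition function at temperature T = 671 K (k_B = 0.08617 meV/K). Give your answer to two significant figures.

k_BT = 0.08617 × 671 K = 57.82 meV.
Eᵢ/kT = 0, 1.989, 2.888, 3.355.
Z = Σ gᵢe^(−Eᵢ/kT) = 5·e^(−0) + 3·e^(−1.989) + 3·e^(−2.888) + 2·e^(−3.355) = 5.000 + 0.4105 + 0.1671 + 0.06982 = 5.647.

Z = 5.6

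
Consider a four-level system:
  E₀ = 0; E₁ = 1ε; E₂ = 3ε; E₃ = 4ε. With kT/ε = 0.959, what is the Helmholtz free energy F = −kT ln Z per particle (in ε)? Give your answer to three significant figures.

-0.331 ε

Eᵢ/kT = 0, 1.0428, 3.1283, 4.1710.
Z = Σ e^(−Eᵢ/kT) = e^(−0) + e^(−1.0428) + e^(−3.1283) + e^(−4.1710) = 1.0000 + 0.35247 + 0.043792 + 0.015437 = 1.4117.
F = −kT ln Z = −0.959 × ln(1.4117) = −0.959 × 0.34479 = -0.331 ε.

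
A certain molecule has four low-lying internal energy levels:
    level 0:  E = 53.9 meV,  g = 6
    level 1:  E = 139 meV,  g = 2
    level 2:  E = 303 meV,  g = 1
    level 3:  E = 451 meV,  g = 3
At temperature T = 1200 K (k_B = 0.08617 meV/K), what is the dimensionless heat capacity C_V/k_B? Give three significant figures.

k_BT = 0.08617 × 1200 K = 103.40 meV.
Eᵢ/kT = 0.52128, 1.3443, 2.9304, 4.3617.
Z = Σ gᵢe^(−Eᵢ/kT) = 6·e^(−0.52128) + 2·e^(−1.3443) + 1·e^(−2.9304) + 3·e^(−4.3617) = 3.5626 + 0.52144 + 0.053376 + 0.038270 = 4.1757.
⟨E⟩ = 71.350 meV, ⟨E²⟩ = 7929.1 meV².
C_V/k_B = (⟨E²⟩ − ⟨E⟩²)/(kT)² = (7929.1 − 5090.8)/10692 = 0.265.

0.265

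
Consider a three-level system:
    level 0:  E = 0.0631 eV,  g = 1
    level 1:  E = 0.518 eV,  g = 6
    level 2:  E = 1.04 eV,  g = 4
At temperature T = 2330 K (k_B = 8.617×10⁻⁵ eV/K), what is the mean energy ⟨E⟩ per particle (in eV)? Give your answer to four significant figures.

k_BT = 8.617×10⁻⁵ × 2330 K = 0.200776 eV.
Eᵢ/kT = 0.314281, 2.57999, 5.17990.
Z = Σ gᵢe^(−Eᵢ/kT) = 1·e^(−0.314281) + 6·e^(−2.57999) + 4·e^(−5.17990) = 0.730314 + 0.454649 + 0.0225143 = 1.20748.
⟨E⟩ = Σ Eᵢ gᵢe^(−Eᵢ/kT) / Z = (0.0631·0.730314 + 0.518·0.454649 + 1.04·0.0225143) / 1.20748 = 0.2526 eV.

0.2526 eV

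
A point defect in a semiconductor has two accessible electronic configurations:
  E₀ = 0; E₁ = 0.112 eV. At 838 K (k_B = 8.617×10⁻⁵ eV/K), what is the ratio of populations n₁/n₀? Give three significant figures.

0.212

k_BT = 8.617×10⁻⁵ × 838 K = 0.072210 eV.
n₁/n₀ = exp[−(E₁−E₀)/kT] = exp(−(0.112 eV)/(0.072210 eV)) = exp(-1.5510) = 0.212.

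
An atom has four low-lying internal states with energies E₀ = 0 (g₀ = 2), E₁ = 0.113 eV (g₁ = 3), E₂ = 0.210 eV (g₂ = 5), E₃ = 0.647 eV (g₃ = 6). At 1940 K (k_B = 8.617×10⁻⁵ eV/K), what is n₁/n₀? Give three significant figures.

k_BT = 8.617×10⁻⁵ × 1940 K = 0.16717 eV.
n₁/n₀ = (g₁/g₀) exp[−(E₁−E₀)/kT] = (3/2) × exp(−(0.113 eV)/(0.16717 eV)) = (3/2) × exp(-0.67596) = 0.763.

0.763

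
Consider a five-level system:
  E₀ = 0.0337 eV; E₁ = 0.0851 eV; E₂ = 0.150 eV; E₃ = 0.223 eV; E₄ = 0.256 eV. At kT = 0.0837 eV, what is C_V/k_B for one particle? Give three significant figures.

0.558

Eᵢ/kT = 0.40263, 1.0167, 1.7921, 2.6643, 3.0585.
Z = Σ e^(−Eᵢ/kT) = e^(−0.40263) + e^(−1.0167) + e^(−1.7921) + e^(−2.6643) + e^(−3.0585) = 0.66856 + 0.36179 + 0.16661 + 0.069648 + 0.046958 = 1.3136.
⟨E⟩ = 0.080590 eV, ⟨E²⟩ = 0.010406 eV².
C_V/k_B = (⟨E²⟩ − ⟨E⟩²)/(kT)² = (0.010406 − 0.0064947)/0.0070057 = 0.558.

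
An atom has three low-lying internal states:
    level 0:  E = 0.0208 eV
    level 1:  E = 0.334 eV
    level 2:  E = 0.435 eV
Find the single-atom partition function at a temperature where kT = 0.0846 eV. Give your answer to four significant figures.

Eᵢ/kT = 0.245863, 3.94799, 5.14184.
Z = Σ e^(−Eᵢ/kT) = e^(−0.245863) + e^(−3.94799) + e^(−5.14184) = 0.782029 + 0.0192934 + 0.00584692 = 0.807169.

Z = 0.8072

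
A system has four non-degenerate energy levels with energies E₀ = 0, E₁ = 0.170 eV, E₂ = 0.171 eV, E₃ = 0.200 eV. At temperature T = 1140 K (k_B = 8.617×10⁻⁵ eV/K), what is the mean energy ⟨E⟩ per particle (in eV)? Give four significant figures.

k_BT = 8.617×10⁻⁵ × 1140 K = 0.0982338 eV.
Eᵢ/kT = 0, 1.73057, 1.74075, 2.03596.
Z = Σ e^(−Eᵢ/kT) = e^(−0) + e^(−1.73057) + e^(−1.74075) + e^(−2.03596) = 1.00000 + 0.177183 + 0.175389 + 0.130555 = 1.48313.
⟨E⟩ = Σ Eᵢ e^(−Eᵢ/kT) / Z = (0·1.00000 + 0.170·0.177183 + 0.171·0.175389 + 0.200·0.130555) / 1.48313 = 0.05814 eV.

0.05814 eV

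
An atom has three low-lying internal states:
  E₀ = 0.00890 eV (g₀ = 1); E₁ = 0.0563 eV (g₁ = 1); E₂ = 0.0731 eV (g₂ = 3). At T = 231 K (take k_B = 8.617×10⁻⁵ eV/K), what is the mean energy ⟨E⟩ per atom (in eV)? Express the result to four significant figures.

0.01883 eV

k_BT = 8.617×10⁻⁵ × 231 K = 0.0199053 eV.
Eᵢ/kT = 0.447117, 2.82839, 3.67239.
Z = Σ gᵢe^(−Eᵢ/kT) = 1·e^(−0.447117) + 1·e^(−2.82839) + 3·e^(−3.67239) = 0.639469 + 0.0591079 + 0.0762470 = 0.774824.
⟨E⟩ = Σ Eᵢ gᵢe^(−Eᵢ/kT) / Z = (0.00890·0.639469 + 0.0563·0.0591079 + 0.0731·0.0762470) / 0.774824 = 0.01883 eV.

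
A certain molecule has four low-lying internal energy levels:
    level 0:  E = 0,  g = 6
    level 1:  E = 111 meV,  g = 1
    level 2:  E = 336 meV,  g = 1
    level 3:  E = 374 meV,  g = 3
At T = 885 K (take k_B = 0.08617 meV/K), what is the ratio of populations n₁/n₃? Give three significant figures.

k_BT = 0.08617 × 885 K = 76.260 meV.
n₁/n₃ = (g₁/g₃) exp[−(E₁−E₃)/kT] = (1/3) × exp(−(-263 meV)/(76.260 meV)) = (1/3) × exp(3.4487) = 10.5.

10.5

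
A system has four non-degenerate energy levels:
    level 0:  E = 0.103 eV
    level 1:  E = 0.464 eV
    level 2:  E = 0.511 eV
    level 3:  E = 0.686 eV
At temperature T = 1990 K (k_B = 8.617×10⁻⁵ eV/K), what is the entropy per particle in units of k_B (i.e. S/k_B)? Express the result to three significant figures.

0.694

k_BT = 8.617×10⁻⁵ × 1990 K = 0.17148 eV.
Eᵢ/kT = 0.60065, 2.7059, 2.9799, 4.0005.
Z = Σ e^(−Eᵢ/kT) = e^(−0.60065) + e^(−2.7059) + e^(−2.9799) + e^(−4.0005) = 0.54846 + 0.066810 + 0.050798 + 0.018306 = 0.68437.
⟨E⟩ = Σ EᵢPᵢ = 0.18412 eV.
S/k_B = ln Z + ⟨E⟩/kT = ln(0.68437) + 0.18412/0.17148 = -0.37926 + 1.0737 = 0.694.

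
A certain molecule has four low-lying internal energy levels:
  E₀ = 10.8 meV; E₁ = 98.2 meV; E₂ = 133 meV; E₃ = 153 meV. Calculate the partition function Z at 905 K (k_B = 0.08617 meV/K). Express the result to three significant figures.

k_BT = 0.08617 × 905 K = 77.984 meV.
Eᵢ/kT = 0.13849, 1.2592, 1.7055, 1.9619.
Z = Σ e^(−Eᵢ/kT) = e^(−0.13849) + e^(−1.2592) + e^(−1.7055) + e^(−1.9619) = 0.87067 + 0.28388 + 0.18168 + 0.14059 = 1.4768.

Z = 1.48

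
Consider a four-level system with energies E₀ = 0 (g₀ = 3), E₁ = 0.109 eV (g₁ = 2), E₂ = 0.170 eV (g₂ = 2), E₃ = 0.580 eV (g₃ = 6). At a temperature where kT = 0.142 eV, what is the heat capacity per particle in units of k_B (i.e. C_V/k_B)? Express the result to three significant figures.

Eᵢ/kT = 0, 0.76761, 1.1972, 4.0845.
Z = Σ gᵢe^(−Eᵢ/kT) = 3·e^(−0) + 2·e^(−0.76761) + 2·e^(−1.1972) + 6·e^(−4.0845) = 3.0000 + 0.92824 + 0.60408 + 0.10099 = 4.6333.
⟨E⟩ = 0.056643 eV, ⟨E²⟩ = 0.013481 eV².
C_V/k_B = (⟨E²⟩ − ⟨E⟩²)/(kT)² = (0.013481 − 0.0032084)/0.020164 = 0.509.

0.509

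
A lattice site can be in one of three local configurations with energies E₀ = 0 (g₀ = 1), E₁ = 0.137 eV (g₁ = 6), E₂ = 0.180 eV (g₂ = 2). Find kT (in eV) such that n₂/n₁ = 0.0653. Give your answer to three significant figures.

n₂/n₁ = (g₂/g₁) exp[−(E₂−E₁)/kT] = 0.0653.
⇒ (E₂−E₁)/kT = ln((2/6)/0.0653) = ln(5.1046) = 1.6301.
kT = 0.043 eV / 1.6301 = 0.0264 eV.

0.0264 eV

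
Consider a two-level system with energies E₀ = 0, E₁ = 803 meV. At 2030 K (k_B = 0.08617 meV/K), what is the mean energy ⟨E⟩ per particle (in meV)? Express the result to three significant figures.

8.07 meV

k_BT = 0.08617 × 2030 K = 174.93 meV.
Eᵢ/kT = 0, 4.5904.
Z = Σ e^(−Eᵢ/kT) = e^(−0) + e^(−4.5904) = 1.0000 + 0.010149 = 1.0101.
⟨E⟩ = Σ Eᵢ e^(−Eᵢ/kT) / Z = (0·1.0000 + 803·0.010149) / 1.0101 = 8.07 meV.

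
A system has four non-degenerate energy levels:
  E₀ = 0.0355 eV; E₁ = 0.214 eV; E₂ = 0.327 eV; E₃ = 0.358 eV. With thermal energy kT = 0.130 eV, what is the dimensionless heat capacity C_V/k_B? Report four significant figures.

0.7554

Eᵢ/kT = 0.273077, 1.64615, 2.51538, 2.75385.
Z = Σ e^(−Eᵢ/kT) = e^(−0.273077) + e^(−1.64615) + e^(−2.51538) + e^(−2.75385) = 0.761034 + 0.192791 + 0.0808322 + 0.0636822 = 1.09834.
⟨E⟩ = 0.106984 eV, ⟨E²⟩ = 0.0242122 eV².
C_V/k_B = (⟨E²⟩ − ⟨E⟩²)/(kT)² = (0.0242122 − 0.0114456)/0.0169000 = 0.7554.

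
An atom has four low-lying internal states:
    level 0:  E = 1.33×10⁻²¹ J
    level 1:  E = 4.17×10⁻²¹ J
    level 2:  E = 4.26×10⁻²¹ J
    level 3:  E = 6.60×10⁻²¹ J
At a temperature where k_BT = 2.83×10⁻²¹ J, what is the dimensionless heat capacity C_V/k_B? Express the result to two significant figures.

0.39

Eᵢ/kT = 0.4700, 1.473, 1.505, 2.332.
Z = Σ e^(−Eᵢ/kT) = e^(−0.4700) + e^(−1.473) + e^(−1.505) + e^(−2.332) = 0.6250 + 0.2292 + 0.2220 + 0.09710 = 1.173.
⟨E⟩ = 2.876, ⟨E²⟩ = 11.38.
C_V/k_B = (⟨E²⟩ − ⟨E⟩²)/(kT)² = (11.38 − 8.271)/8.009 = 0.39.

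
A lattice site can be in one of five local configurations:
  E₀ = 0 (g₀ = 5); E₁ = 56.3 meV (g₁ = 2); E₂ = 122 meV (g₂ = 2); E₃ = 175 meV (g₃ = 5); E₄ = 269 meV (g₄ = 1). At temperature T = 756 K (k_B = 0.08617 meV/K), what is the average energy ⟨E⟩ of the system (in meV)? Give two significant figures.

23 meV

k_BT = 0.08617 × 756 K = 65.14 meV.
Eᵢ/kT = 0, 0.8643, 1.873, 2.687, 4.130.
Z = Σ gᵢe^(−Eᵢ/kT) = 5·e^(−0) + 2·e^(−0.8643) + 2·e^(−1.873) + 5·e^(−2.687) + 1·e^(−4.130) = 5.000 + 0.8427 + 0.3073 + 0.3404 + 0.01608 = 6.506.
⟨E⟩ = Σ Eᵢ gᵢe^(−Eᵢ/kT) / Z = (0·5.000 + 56.3·0.8427 + 122·0.3073 + 175·0.3404 + 269·0.01608) / 6.506 = 23 meV.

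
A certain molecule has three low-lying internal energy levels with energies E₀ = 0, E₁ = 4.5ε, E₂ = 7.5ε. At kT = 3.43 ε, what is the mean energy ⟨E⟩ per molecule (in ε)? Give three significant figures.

1.49 ε

Eᵢ/kT = 0, 1.3120, 2.1866.
Z = Σ e^(−Eᵢ/kT) = e^(−0) + e^(−1.3120) + e^(−2.1866) = 1.0000 + 0.26928 + 0.11230 = 1.3816.
⟨E⟩ = Σ Eᵢ e^(−Eᵢ/kT) / Z = (0·1.0000 + 4.5·0.26928 + 7.5·0.11230) / 1.3816 = 1.49 ε.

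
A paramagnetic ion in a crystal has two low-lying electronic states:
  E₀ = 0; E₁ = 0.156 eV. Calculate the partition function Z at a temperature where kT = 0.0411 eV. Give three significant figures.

Eᵢ/kT = 0, 3.7956.
Z = Σ e^(−Eᵢ/kT) = e^(−0) + e^(−3.7956) = 1.0000 + 0.022469 = 1.0225.

Z = 1.02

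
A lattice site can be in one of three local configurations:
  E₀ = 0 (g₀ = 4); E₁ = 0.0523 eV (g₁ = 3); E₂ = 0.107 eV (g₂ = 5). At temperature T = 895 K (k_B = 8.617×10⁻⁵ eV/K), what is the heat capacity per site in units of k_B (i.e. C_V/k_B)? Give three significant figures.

0.292

k_BT = 8.617×10⁻⁵ × 895 K = 0.077122 eV.
Eᵢ/kT = 0, 0.67815, 1.3874.
Z = Σ gᵢe^(−Eᵢ/kT) = 4·e^(−0) + 3·e^(−0.67815) + 5·e^(−1.3874) = 4.0000 + 1.5227 + 1.2486 = 6.7713.
⟨E⟩ = 0.031491 eV, ⟨E²⟩ = 0.0027262 eV².
C_V/k_B = (⟨E²⟩ − ⟨E⟩²)/(kT)² = (0.0027262 − 0.00099168)/0.0059478 = 0.292.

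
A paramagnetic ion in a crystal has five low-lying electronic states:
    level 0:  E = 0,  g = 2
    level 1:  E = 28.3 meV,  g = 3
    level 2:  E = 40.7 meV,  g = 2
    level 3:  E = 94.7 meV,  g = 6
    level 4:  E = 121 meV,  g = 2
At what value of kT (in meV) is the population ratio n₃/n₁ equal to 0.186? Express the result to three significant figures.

28.0 meV

n₃/n₁ = (g₃/g₁) exp[−(E₃−E₁)/kT] = 0.186.
⇒ (E₃−E₁)/kT = ln((6/3)/0.186) = ln(10.753) = 2.3752.
kT = 66.4 meV / 2.3752 = 28.0 meV.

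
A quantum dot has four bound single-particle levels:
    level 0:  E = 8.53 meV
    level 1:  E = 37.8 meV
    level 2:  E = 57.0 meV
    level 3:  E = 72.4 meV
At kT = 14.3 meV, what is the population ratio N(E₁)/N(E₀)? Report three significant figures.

n₁/n₀ = exp[−(E₁−E₀)/kT] = exp(−(29.27 meV)/(14.3 meV)) = exp(-2.0469) = 0.129.

0.129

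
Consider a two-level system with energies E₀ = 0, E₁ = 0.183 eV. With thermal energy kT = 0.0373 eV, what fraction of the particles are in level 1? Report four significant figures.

0.007346

Eᵢ/kT = 0, 4.90617.
Z = Σ e^(−Eᵢ/kT) = e^(−0) + e^(−4.90617) = 1.00000 + 0.00740078 = 1.00740.
P₁ = e^(−E₁/kT) / Z = 0.00740078/1.00740 = 0.007346.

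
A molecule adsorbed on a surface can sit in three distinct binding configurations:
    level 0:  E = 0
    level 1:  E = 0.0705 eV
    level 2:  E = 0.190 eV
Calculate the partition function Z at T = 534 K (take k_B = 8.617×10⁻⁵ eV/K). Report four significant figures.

k_BT = 8.617×10⁻⁵ × 534 K = 0.0460148 eV.
Eᵢ/kT = 0, 1.53212, 4.12911.
Z = Σ e^(−Eᵢ/kT) = e^(−0) + e^(−1.53212) + e^(−4.12911) = 1.00000 + 0.216077 + 0.0160972 = 1.23217.

Z = 1.232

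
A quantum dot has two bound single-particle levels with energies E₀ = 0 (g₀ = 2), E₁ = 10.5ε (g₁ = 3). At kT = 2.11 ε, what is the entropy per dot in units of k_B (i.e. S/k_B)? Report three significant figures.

Eᵢ/kT = 0, 4.9763.
Z = Σ gᵢe^(−Eᵢ/kT) = 2·e^(−0) + 3·e^(−4.9763) = 2.0000 + 0.020699 = 2.0207.
⟨E⟩ = Σ EᵢPᵢ = 0.10756 ε.
S/k_B = ln Z + ⟨E⟩/kT = ln(2.0207) + 0.10756/2.11 = 0.70344 + 0.050976 = 0.754.

0.754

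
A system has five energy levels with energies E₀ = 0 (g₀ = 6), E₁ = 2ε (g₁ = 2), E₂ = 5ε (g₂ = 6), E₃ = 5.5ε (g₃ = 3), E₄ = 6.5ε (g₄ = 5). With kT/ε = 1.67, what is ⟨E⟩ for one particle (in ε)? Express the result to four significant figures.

Eᵢ/kT = 0, 1.19760, 2.99401, 3.29341, 3.89222.
Z = Σ gᵢe^(−Eᵢ/kT) = 6·e^(−0) + 2·e^(−1.19760) + 6·e^(−2.99401) + 3·e^(−3.29341) + 5·e^(−3.89222) = 6.00000 + 0.603836 + 0.300517 + 0.111381 + 0.102000 = 7.11773.
⟨E⟩ = Σ Eᵢ gᵢe^(−Eᵢ/kT) / Z = (0·6.00000 + 2·0.603836 + 5·0.300517 + 5.5·0.111381 + 6.5·0.102000) / 7.11773 = 0.5600 ε.

0.5600 ε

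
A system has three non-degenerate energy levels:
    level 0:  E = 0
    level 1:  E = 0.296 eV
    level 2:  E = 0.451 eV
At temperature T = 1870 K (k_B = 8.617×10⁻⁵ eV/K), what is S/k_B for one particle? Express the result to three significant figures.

0.578

k_BT = 8.617×10⁻⁵ × 1870 K = 0.16114 eV.
Eᵢ/kT = 0, 1.8369, 2.7988.
Z = Σ e^(−Eᵢ/kT) = e^(−0) + e^(−1.8369) + e^(−2.7988) = 1.0000 + 0.15931 + 0.060883 = 1.2202.
⟨E⟩ = Σ EᵢPᵢ = 0.061149 eV.
S/k_B = ln Z + ⟨E⟩/kT = ln(1.2202) + 0.061149/0.16114 = 0.19901 + 0.37948 = 0.578.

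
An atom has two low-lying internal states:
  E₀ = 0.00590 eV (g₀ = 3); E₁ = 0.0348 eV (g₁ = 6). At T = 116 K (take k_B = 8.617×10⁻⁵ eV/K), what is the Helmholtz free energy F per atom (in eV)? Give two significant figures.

-0.0061 eV

k_BT = 8.617×10⁻⁵ × 116 K = 0.009996 eV.
Eᵢ/kT = 0.5902, 3.481.
Z = Σ gᵢe^(−Eᵢ/kT) = 3·e^(−0.5902) + 6·e^(−3.481) = 1.663 + 0.1847 = 1.848.
F = −kT ln Z = −0.009996 × ln(1.848) = −0.009996 × 0.6141 = -0.0061 eV.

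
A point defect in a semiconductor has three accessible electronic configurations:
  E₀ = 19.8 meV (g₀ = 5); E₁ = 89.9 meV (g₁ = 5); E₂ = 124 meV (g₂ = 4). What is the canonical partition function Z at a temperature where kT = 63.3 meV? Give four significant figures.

Eᵢ/kT = 0.312796, 1.42022, 1.95893.
Z = Σ gᵢe^(−Eᵢ/kT) = 5·e^(−0.312796) + 5·e^(−1.42022) + 4·e^(−1.95893) = 3.65700 + 1.20830 + 0.564037 = 5.42934.

Z = 5.429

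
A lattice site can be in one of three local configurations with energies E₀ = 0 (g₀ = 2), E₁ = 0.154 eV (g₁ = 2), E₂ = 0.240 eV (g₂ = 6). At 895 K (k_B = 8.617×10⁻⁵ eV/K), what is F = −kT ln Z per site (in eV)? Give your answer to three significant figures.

-0.0718 eV

k_BT = 8.617×10⁻⁵ × 895 K = 0.077122 eV.
Eᵢ/kT = 0, 1.9968, 3.1120.
Z = Σ gᵢe^(−Eᵢ/kT) = 2·e^(−0) + 2·e^(−1.9968) + 6·e^(−3.1120) = 2.0000 + 0.27154 + 0.26707 = 2.5386.
F = −kT ln Z = −0.077122 × ln(2.5386) = −0.077122 × 0.93161 = -0.0718 eV.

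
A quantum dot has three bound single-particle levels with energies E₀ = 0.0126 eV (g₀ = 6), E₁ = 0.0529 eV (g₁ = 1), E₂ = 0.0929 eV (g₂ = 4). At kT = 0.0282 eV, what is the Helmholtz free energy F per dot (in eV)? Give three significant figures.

-0.0401 eV

Eᵢ/kT = 0.44681, 1.8759, 3.2943.
Z = Σ gᵢe^(−Eᵢ/kT) = 6·e^(−0.44681) + 1·e^(−1.8759) + 4·e^(−3.2943) = 3.8380 + 0.15322 + 0.14838 = 4.1396.
F = −kT ln Z = −0.0282 × ln(4.1396) = −0.0282 × 1.4206 = -0.0401 eV.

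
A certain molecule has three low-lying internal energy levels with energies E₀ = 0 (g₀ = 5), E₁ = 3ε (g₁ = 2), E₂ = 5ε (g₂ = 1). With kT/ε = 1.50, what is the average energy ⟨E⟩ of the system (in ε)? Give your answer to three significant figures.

0.187 ε

Eᵢ/kT = 0, 2.0000, 3.3333.
Z = Σ gᵢe^(−Eᵢ/kT) = 5·e^(−0) + 2·e^(−2.0000) + 1·e^(−3.3333) = 5.0000 + 0.27067 + 0.035675 = 5.3063.
⟨E⟩ = Σ Eᵢ gᵢe^(−Eᵢ/kT) / Z = (0·5.0000 + 3·0.27067 + 5·0.035675) / 5.3063 = 0.187 ε.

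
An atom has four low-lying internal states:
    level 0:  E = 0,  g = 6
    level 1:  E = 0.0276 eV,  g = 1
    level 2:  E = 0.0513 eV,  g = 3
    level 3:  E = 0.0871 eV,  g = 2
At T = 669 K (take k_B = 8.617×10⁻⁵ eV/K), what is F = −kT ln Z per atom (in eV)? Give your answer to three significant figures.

k_BT = 8.617×10⁻⁵ × 669 K = 0.057648 eV.
Eᵢ/kT = 0, 0.47877, 0.88988, 1.5109.
Z = Σ gᵢe^(−Eᵢ/kT) = 6·e^(−0) + 1·e^(−0.47877) + 3·e^(−0.88988) + 2·e^(−1.5109) = 6.0000 + 0.61954 + 1.2321 + 0.44142 = 8.2931.
F = −kT ln Z = −0.057648 × ln(8.2931) = −0.057648 × 2.1154 = -0.122 eV.

-0.122 eV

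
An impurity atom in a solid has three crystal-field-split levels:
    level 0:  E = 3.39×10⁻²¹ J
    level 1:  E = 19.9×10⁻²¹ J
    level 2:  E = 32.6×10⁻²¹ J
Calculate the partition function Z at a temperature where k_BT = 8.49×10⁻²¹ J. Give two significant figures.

Z = 0.79

Eᵢ/kT = 0.3993, 2.344, 3.840.
Z = Σ e^(−Eᵢ/kT) = e^(−0.3993) + e^(−2.344) + e^(−3.840) = 0.6708 + 0.09594 + 0.02149 = 0.7882.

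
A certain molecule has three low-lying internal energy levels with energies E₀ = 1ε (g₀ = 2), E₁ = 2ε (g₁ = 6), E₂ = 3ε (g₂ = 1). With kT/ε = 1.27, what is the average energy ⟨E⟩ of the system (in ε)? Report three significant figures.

1.64 ε

Eᵢ/kT = 0.78740, 1.5748, 2.3622.
Z = Σ gᵢe^(−Eᵢ/kT) = 2·e^(−0.78740) + 6·e^(−1.5748) + 1·e^(−2.3622) = 0.91005 + 1.2423 + 0.094213 = 2.2466.
⟨E⟩ = Σ Eᵢ gᵢe^(−Eᵢ/kT) / Z = (1·0.91005 + 2·1.2423 + 3·0.094213) / 2.2466 = 1.64 ε.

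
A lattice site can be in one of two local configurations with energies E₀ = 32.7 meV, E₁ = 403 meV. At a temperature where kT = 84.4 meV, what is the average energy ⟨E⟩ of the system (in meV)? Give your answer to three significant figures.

Eᵢ/kT = 0.38744, 4.7749.
Z = Σ e^(−Eᵢ/kT) = e^(−0.38744) + e^(−4.7749) = 0.67879 + 0.0084389 = 0.68723.
⟨E⟩ = Σ Eᵢ e^(−Eᵢ/kT) / Z = (32.7·0.67879 + 403·0.0084389) / 0.68723 = 37.2 meV.

37.2 meV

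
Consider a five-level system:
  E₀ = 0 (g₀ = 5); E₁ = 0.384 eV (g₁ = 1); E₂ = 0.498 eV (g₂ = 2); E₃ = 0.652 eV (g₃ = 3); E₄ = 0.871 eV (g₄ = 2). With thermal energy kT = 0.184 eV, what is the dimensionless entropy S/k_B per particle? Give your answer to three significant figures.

1.87

Eᵢ/kT = 0, 2.0870, 2.7065, 3.5435, 4.7337.
Z = Σ gᵢe^(−Eᵢ/kT) = 5·e^(−0) + 1·e^(−2.0870) + 2·e^(−2.7065) + 3·e^(−3.5435) + 2·e^(−4.7337) = 5.0000 + 0.12406 + 0.13354 + 0.086736 + 0.017588 = 5.3619.
⟨E⟩ = Σ EᵢPᵢ = 0.034692 eV.
S/k_B = ln Z + ⟨E⟩/kT = ln(5.3619) + 0.034692/0.184 = 1.6793 + 0.18854 = 1.87.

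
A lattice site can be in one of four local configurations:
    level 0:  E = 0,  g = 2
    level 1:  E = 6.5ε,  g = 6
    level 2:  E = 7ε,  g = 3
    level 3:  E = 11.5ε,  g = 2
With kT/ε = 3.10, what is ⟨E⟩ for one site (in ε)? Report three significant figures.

2.44 ε

Eᵢ/kT = 0, 2.0968, 2.2581, 3.7097.
Z = Σ gᵢe^(−Eᵢ/kT) = 2·e^(−0) + 6·e^(−2.0968) + 3·e^(−2.2581) + 2·e^(−3.7097) = 2.0000 + 0.73709 + 0.31365 + 0.048970 = 3.0997.
⟨E⟩ = Σ Eᵢ gᵢe^(−Eᵢ/kT) / Z = (0·2.0000 + 6.5·0.73709 + 7·0.31365 + 11.5·0.048970) / 3.0997 = 2.44 ε.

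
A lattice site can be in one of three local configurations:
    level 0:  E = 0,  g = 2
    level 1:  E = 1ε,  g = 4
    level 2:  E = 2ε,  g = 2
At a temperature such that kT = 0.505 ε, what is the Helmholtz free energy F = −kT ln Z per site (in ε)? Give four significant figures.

-0.4806 ε

Eᵢ/kT = 0, 1.98020, 3.96040.
Z = Σ gᵢe^(−Eᵢ/kT) = 2·e^(−0) + 4·e^(−1.98020) + 2·e^(−3.96040) = 2.00000 + 0.552167 + 0.0381110 = 2.59028.
F = −kT ln Z = −0.505 × ln(2.59028) = −0.505 × 0.951766 = -0.4806 ε.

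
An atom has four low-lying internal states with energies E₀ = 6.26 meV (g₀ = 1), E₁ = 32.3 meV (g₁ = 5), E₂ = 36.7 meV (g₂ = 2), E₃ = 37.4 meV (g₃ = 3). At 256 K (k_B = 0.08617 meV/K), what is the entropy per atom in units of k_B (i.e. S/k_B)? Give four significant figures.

2.266

k_BT = 0.08617 × 256 K = 22.0595 meV.
Eᵢ/kT = 0.283778, 1.46422, 1.66368, 1.69541.
Z = Σ gᵢe^(−Eᵢ/kT) = 1·e^(−0.283778) + 5·e^(−1.46422) + 2·e^(−1.66368) + 3·e^(−1.69541) = 0.752934 + 1.15629 + 0.378881 + 0.550572 = 2.83868.
⟨E⟩ = Σ EᵢPᵢ = 26.9695 meV.
S/k_B = ln Z + ⟨E⟩/kT = ln(2.83868) + 26.9695/22.0595 = 1.04334 + 1.22258 = 2.266.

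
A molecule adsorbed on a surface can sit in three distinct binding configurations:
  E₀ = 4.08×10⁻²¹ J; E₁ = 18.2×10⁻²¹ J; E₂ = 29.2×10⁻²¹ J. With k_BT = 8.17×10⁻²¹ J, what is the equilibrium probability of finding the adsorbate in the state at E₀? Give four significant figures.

Eᵢ/kT = 0.499388, 2.22766, 3.57405.
Z = Σ e^(−Eᵢ/kT) = e^(−0.499388) + e^(−2.22766) + e^(−3.57405) = 0.606902 + 0.107780 + 0.0280421 = 0.742724.
P₀ = e^(−E₀/kT) / Z = 0.606902/0.742724 = 0.8171.

0.8171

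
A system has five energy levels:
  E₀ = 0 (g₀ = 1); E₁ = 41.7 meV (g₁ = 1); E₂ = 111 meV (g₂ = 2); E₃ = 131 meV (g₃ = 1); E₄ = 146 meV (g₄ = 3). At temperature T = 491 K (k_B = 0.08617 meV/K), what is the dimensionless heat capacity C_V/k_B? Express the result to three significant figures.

1.23

k_BT = 0.08617 × 491 K = 42.309 meV.
Eᵢ/kT = 0, 0.98561, 2.6236, 3.0963, 3.4508.
Z = Σ gᵢe^(−Eᵢ/kT) = 1·e^(−0) + 1·e^(−0.98561) + 2·e^(−2.6236) + 1·e^(−3.0963) + 3·e^(−3.4508) = 1.0000 + 0.37321 + 0.14508 + 0.045216 + 0.095161 = 1.6587.
⟨E⟩ = 31.038 meV, ⟨E²⟩ = 3159.6 meV².
C_V/k_B = (⟨E²⟩ − ⟨E⟩²)/(kT)² = (3159.6 − 963.36)/1790.1 = 1.23.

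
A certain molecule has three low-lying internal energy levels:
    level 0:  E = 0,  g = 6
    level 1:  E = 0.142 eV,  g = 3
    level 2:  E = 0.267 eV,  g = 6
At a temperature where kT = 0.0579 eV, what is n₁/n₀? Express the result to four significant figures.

0.04304

n₁/n₀ = (g₁/g₀) exp[−(E₁−E₀)/kT] = (3/6) × exp(−(0.142 eV)/(0.0579 eV)) = (3/6) × exp(-2.45250) = 0.04304.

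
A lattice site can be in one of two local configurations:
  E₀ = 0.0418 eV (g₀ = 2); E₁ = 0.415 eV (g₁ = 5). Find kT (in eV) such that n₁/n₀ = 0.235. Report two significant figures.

0.16 eV

n₁/n₀ = (g₁/g₀) exp[−(E₁−E₀)/kT] = 0.235.
⇒ (E₁−E₀)/kT = ln((5/2)/0.235) = ln(10.64) = 2.365.
kT = 0.3732 eV / 2.365 = 0.16 eV.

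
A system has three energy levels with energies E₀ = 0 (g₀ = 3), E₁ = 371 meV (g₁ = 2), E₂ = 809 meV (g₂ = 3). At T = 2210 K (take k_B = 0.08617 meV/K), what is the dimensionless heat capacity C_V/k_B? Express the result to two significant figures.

k_BT = 0.08617 × 2210 K = 190.4 meV.
Eᵢ/kT = 0, 1.949, 4.249.
Z = Σ gᵢe^(−Eᵢ/kT) = 3·e^(−0) + 2·e^(−1.949) + 3·e^(−4.249) = 3.000 + 0.2848 + 0.04284 = 3.328.
⟨E⟩ = 42.16 meV, ⟨E²⟩ = 20200 meV².
C_V/k_B = (⟨E²⟩ − ⟨E⟩²)/(kT)² = (20200 − 1777)/36250 = 0.51.

0.51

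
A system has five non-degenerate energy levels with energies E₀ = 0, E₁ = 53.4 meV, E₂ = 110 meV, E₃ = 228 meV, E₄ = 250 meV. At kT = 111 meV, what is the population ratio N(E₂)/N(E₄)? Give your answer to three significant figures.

3.53

n₂/n₄ = exp[−(E₂−E₄)/kT] = exp(−(-140 meV)/(111 meV)) = exp(1.2613) = 3.53.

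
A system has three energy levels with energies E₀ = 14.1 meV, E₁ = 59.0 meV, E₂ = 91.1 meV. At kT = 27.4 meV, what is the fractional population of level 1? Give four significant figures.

0.1548

Eᵢ/kT = 0.514599, 2.15328, 3.32482.
Z = Σ e^(−Eᵢ/kT) = e^(−0.514599) + e^(−2.15328) + e^(−3.32482) = 0.597740 + 0.116103 + 0.0359790 = 0.749822.
P₁ = e^(−E₁/kT) / Z = 0.116103/0.749822 = 0.1548.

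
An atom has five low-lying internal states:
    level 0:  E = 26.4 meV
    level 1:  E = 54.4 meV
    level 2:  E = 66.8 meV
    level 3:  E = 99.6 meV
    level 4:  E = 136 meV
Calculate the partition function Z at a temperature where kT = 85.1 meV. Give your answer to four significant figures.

Eᵢ/kT = 0.310223, 0.639248, 0.784959, 1.17039, 1.59812.
Z = Σ e^(−Eᵢ/kT) = e^(−0.310223) + e^(−0.639248) + e^(−0.784959) + e^(−1.17039) + e^(−1.59812) = 0.733283 + 0.527689 + 0.456138 + 0.310246 + 0.202276 = 2.22963.

Z = 2.230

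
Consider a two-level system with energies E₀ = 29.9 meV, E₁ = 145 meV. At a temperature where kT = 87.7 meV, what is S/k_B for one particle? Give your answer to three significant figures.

Eᵢ/kT = 0.34094, 1.6534.
Z = Σ e^(−Eᵢ/kT) = e^(−0.34094) + e^(−1.6534) = 0.71110 + 0.19140 = 0.90250.
⟨E⟩ = Σ EᵢPᵢ = 54.310 meV.
S/k_B = ln Z + ⟨E⟩/kT = ln(0.90250) + 54.310/87.7 = -0.10259 + 0.61927 = 0.517.

0.517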